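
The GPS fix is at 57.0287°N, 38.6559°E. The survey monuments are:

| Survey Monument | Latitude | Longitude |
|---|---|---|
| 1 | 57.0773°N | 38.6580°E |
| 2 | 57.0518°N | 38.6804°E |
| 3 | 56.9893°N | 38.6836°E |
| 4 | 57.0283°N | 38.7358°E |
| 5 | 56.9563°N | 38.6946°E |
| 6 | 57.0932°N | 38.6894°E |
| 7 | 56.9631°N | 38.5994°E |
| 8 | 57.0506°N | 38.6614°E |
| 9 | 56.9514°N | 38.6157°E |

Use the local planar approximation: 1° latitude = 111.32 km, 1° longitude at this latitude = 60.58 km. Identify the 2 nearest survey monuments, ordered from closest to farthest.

Distances from 57.0287°N, 38.6559°E:
1: √((0.0486·111.32)² + (0.0021·60.58)²) = √(29.269745 + 0.016184) = 5.4116 km
2: √((0.0231·111.32)² + (0.0245·60.58)²) = √(6.612571 + 2.202879) = 2.9691 km
3: √((-0.0394·111.32)² + (0.0277·60.58)²) = √(19.237066 + 2.815906) = 4.6961 km
4: √((-0.0004·111.32)² + (0.0799·60.58)²) = √(0.001983 + 23.428911) = 4.8405 km
5: √((-0.0724·111.32)² + (0.0387·60.58)²) = √(64.956636 + 5.496427) = 8.3936 km
6: √((0.0645·111.32)² + (0.0335·60.58)²) = √(51.554410 + 4.118586) = 7.4614 km
7: √((-0.0656·111.32)² + (-0.0565·60.58)²) = √(53.327850 + 11.715354) = 8.0649 km
8: √((0.0219·111.32)² + (0.0055·60.58)²) = √(5.943395 + 0.111016) = 2.4606 km
9: √((-0.0773·111.32)² + (-0.0402·60.58)²) = √(74.046645 + 5.930764) = 8.9430 km
Sorted: 8 (2.4606 km) < 2 (2.9691 km) < 3 (4.6961 km) < 4 (4.8405 km) < …

8, 2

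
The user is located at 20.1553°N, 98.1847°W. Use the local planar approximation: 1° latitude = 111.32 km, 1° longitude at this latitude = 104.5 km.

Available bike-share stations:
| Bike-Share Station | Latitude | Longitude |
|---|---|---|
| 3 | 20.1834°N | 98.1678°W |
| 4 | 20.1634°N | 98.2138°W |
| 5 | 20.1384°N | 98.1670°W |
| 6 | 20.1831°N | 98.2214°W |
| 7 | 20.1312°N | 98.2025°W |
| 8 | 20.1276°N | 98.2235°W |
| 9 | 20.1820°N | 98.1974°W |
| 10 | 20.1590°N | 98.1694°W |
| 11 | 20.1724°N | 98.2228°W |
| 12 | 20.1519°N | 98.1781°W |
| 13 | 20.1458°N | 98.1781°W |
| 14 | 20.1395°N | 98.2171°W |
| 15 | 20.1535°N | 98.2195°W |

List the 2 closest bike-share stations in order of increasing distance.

12, 13

Distances from 20.1553°N, 98.1847°W:
3: 3.5922 km
4: 3.1718 km
5: 2.6383 km
6: 4.9280 km
7: 3.2646 km
8: 5.0939 km
9: 3.2551 km
10: 1.6511 km
11: 4.4131 km
12: 0.7867 km
13: 1.2626 km
14: 3.8154 km
15: 3.6421 km
Sorted: 12 (0.7867 km) < 13 (1.2626 km) < 10 (1.6511 km) < 5 (2.6383 km) < …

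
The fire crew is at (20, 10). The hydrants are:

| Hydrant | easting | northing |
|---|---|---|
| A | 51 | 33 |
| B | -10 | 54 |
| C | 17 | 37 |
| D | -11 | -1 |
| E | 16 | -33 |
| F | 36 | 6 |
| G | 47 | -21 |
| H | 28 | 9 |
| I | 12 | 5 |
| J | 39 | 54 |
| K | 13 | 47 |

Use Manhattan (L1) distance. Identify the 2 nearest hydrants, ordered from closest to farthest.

Distances from (20, 10):
A: |31| + |23| = 31 + 23 = 54
B: |-30| + |44| = 30 + 44 = 74
C: |-3| + |27| = 3 + 27 = 30
D: |-31| + |-11| = 31 + 11 = 42
E: |-4| + |-43| = 4 + 43 = 47
F: |16| + |-4| = 16 + 4 = 20
G: |27| + |-31| = 27 + 31 = 58
H: |8| + |-1| = 8 + 1 = 9
I: |-8| + |-5| = 8 + 5 = 13
J: |19| + |44| = 19 + 44 = 63
K: |-7| + |37| = 7 + 37 = 44
Sorted: H (9) < I (13) < F (20) < C (30) < …

H, I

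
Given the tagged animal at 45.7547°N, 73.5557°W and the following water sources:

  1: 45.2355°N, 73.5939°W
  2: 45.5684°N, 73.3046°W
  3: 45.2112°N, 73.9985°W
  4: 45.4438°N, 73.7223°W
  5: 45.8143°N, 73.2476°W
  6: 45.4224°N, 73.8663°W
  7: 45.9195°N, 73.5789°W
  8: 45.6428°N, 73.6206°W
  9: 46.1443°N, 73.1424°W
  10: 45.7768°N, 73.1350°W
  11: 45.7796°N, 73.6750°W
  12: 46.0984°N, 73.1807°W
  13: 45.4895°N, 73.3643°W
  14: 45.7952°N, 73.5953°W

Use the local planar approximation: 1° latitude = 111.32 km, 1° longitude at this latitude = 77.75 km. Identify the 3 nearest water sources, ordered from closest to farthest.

14, 11, 8

Distances from 45.7547°N, 73.5557°W:
1: 57.8736 km
2: 28.4825 km
3: 69.6118 km
4: 36.9539 km
5: 24.8566 km
6: 44.1765 km
7: 18.4340 km
8: 13.4399 km
9: 53.9776 km
10: 32.8018 km
11: 9.6809 km
12: 48.1037 km
13: 33.0607 km
14: 5.4595 km
Sorted: 14 (5.4595 km) < 11 (9.6809 km) < 8 (13.4399 km) < 7 (18.4340 km) < 5 (24.8566 km) < …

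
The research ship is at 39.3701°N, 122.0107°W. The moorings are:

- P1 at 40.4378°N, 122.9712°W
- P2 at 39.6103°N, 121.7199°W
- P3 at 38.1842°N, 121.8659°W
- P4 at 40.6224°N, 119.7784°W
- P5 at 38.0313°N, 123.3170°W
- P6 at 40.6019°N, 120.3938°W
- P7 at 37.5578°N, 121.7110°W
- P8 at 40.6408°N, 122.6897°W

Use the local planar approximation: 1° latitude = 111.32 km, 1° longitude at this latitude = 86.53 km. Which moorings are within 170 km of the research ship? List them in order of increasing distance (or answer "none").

P2, P3, P1, P8

Distances from 39.3701°N, 122.0107°W:
P1: √((1.0677·111.32)² + (-0.9605·86.53)²) = √(14126.835263 + 6907.615349) = 145.0326 km
P2: √((0.2402·111.32)² + (0.2908·86.53)²) = √(714.977544 + 633.172744) = 36.7172 km
P3: √((-1.1859·111.32)² + (0.1448·86.53)²) = √(17427.798639 + 156.989473) = 132.6076 km
P4: √((1.2523·111.32)² + (2.2323·86.53)²) = √(19434.042873 + 37311.140629) = 238.2125 km
P5: √((-1.3388·111.32)² + (-1.3063·86.53)²) = √(22211.495608 + 12776.716579) = 187.0514 km
P6: √((1.2318·111.32)² + (1.6169·86.53)²) = √(18802.984794 + 19574.907996) = 195.9028 km
P7: √((-1.8123·111.32)² + (0.2997·86.53)²) = √(40701.140249 + 672.522616) = 203.4052 km
P8: √((1.2707·111.32)² + (-0.6790·86.53)²) = √(20009.325778 + 3452.017240) = 153.1710 km
Threshold 170 km: P2 (36.7172 km), P3 (132.6076 km), P1 (145.0326 km), P8 (153.1710 km) are within range.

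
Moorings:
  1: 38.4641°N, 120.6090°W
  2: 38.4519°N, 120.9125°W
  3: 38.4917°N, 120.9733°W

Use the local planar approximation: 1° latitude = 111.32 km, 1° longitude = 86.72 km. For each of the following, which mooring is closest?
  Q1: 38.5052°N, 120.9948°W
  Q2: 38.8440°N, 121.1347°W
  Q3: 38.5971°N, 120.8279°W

Q1 at 38.5052°N, 120.9948°W:
  1: 33.7680 km
  2: 9.2813 km
  3: 2.3947 km
  → nearest: 3 (2.3947 km)
Q2 at 38.8440°N, 121.1347°W:
  1: 62.1837 km
  2: 47.7127 km
  3: 41.6408 km
  → nearest: 3 (41.6408 km)
Q3 at 38.5971°N, 120.8279°W:
  1: 24.0740 km
  2: 17.7507 km
  3: 17.2237 km
  → nearest: 3 (17.2237 km)

Q1→3; Q2→3; Q3→3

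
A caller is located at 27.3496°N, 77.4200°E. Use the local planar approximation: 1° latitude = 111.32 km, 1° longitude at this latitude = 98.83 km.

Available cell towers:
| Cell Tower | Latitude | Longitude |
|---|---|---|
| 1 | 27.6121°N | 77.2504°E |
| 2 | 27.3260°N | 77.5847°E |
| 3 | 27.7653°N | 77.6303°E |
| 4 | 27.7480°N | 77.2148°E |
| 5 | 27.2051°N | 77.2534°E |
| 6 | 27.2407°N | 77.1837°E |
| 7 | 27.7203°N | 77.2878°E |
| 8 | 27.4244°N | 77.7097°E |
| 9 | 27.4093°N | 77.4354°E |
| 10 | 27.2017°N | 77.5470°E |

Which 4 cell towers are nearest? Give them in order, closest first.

Distances from 27.3496°N, 77.4200°E:
1: √((0.2625·111.32)² + (-0.1696·98.83)²) = √(853.896062 + 280.950162) = 33.6875 km
2: √((-0.0236·111.32)² + (0.1647·98.83)²) = √(6.901928 + 264.950528) = 16.4879 km
3: √((0.4157·111.32)² + (0.2103·98.83)²) = √(2141.442632 + 431.972536) = 50.7288 km
4: √((0.3984·111.32)² + (-0.2052·98.83)²) = √(1966.912566 + 411.274993) = 48.7667 km
5: √((-0.1445·111.32)² + (-0.1666·98.83)²) = √(258.751031 + 271.098794) = 23.0185 km
6: √((-0.1089·111.32)² + (-0.2363·98.83)²) = √(146.961019 + 545.387317) = 26.3125 km
7: √((0.3707·111.32)² + (-0.1322·98.83)²) = √(1702.909496 + 170.702743) = 43.2852 km
8: √((0.0748·111.32)² + (0.2897·98.83)²) = √(69.334532 + 819.737081) = 29.8173 km
9: √((0.0597·111.32)² + (0.0154·98.83)²) = √(44.166711 + 2.316429) = 6.8179 km
10: √((-0.1479·111.32)² + (0.1270·98.83)²) = √(271.070804 + 157.537893) = 20.7029 km
Sorted: 9 (6.8179 km) < 2 (16.4879 km) < 10 (20.7029 km) < 5 (23.0185 km) < 6 (26.3125 km) < 8 (29.8173 km) < …

9, 2, 10, 5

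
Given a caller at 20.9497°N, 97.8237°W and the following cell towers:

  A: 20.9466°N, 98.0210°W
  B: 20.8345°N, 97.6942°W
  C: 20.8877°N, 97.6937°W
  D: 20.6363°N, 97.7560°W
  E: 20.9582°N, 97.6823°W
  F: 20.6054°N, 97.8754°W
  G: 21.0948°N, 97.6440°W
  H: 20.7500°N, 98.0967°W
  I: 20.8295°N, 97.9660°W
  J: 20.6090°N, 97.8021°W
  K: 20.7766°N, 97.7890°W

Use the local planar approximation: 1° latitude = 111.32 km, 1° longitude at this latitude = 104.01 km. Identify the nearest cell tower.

E

Distances from 20.9497°N, 97.8237°W:
A: √((-0.0031·111.32)² + (-0.1973·104.01)²) = √(0.119088 + 421.118541) = 20.5241 km
B: √((-0.1152·111.32)² + (0.1295·104.01)²) = √(164.456617 + 181.421908) = 18.5978 km
C: √((-0.0620·111.32)² + (0.1300·104.01)²) = √(47.635395 + 182.825554) = 15.1809 km
D: √((-0.3134·111.32)² + (0.0677·104.01)²) = √(1217.150774 + 49.582398) = 35.5912 km
E: √((0.0085·111.32)² + (0.1414·104.01)²) = √(0.895332 + 216.296261) = 14.7374 km
F: √((-0.3443·111.32)² + (-0.0517·104.01)²) = √(1468.995417 + 28.915538) = 38.7029 km
G: √((0.1451·111.32)² + (0.1797·104.01)²) = √(260.904290 + 349.338416) = 24.7031 km
H: √((-0.1997·111.32)² + (-0.2730·104.01)²) = √(494.199754 + 806.260692) = 36.0619 km
I: √((-0.1202·111.32)² + (-0.1423·104.01)²) = √(179.042169 + 219.058441) = 19.9525 km
J: √((-0.3407·111.32)² + (0.0216·104.01)²) = √(1438.436393 + 5.047283) = 37.9932 km
K: √((-0.1731·111.32)² + (0.0347·104.01)²) = √(371.313322 + 13.025942) = 19.6046 km
Minimum: E at 14.7374 km.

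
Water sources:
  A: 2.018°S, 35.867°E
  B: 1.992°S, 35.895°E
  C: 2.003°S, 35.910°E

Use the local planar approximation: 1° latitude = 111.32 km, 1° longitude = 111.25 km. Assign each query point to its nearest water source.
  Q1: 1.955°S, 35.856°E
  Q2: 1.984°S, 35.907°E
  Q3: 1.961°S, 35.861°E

Q1→B; Q2→B; Q3→B

Q1 at 1.955°S, 35.856°E:
  A: 7.119 km
  B: 5.982 km
  C: 8.040 km
  → nearest: B (5.982 km)
Q2 at 1.984°S, 35.907°E:
  A: 5.842 km
  B: 1.605 km
  C: 2.141 km
  → nearest: B (1.605 km)
Q3 at 1.961°S, 35.861°E:
  A: 6.380 km
  B: 5.120 km
  C: 7.182 km
  → nearest: B (5.120 km)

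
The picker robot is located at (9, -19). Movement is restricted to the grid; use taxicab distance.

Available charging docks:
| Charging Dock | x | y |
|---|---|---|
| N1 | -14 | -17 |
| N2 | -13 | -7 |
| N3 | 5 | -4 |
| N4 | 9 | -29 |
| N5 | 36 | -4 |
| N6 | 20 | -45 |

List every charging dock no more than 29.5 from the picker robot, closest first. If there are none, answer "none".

Distances from (9, -19):
N1: 25
N2: 34
N3: 19
N4: 10
N5: 42
N6: 37
Threshold 29.5: N4 (10), N3 (19), N1 (25) are within range.

N4, N3, N1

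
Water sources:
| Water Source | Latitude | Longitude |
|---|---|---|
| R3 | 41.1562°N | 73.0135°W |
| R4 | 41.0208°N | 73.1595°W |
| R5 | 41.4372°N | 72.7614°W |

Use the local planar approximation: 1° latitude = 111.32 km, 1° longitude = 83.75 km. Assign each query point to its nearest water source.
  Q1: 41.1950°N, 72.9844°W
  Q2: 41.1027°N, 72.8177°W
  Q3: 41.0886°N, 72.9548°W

Q1→R3; Q2→R3; Q3→R3

Q1 at 41.1950°N, 72.9844°W:
  R3: √((-0.0388·111.32)² + (-0.0291·83.75)²) = √(18.655627 + 5.939578) = 4.9594 km
  R4: √((-0.1742·111.32)² + (-0.1751·83.75)²) = √(376.047492 + 215.051226) = 24.3125 km
  R5: √((0.2422·111.32)² + (0.2230·83.75)²) = √(726.933483 + 348.802314) = 32.7984 km
  → nearest: R3 (4.9594 km)
Q2 at 41.1027°N, 72.8177°W:
  R3: √((0.0535·111.32)² + (-0.1958·83.75)²) = √(35.469410 + 268.902603) = 17.4463 km
  R4: √((-0.0819·111.32)² + (-0.3418·83.75)²) = √(83.121658 + 819.433563) = 30.0426 km
  R5: √((0.3345·111.32)² + (0.0563·83.75)²) = √(1386.559911 + 22.232404) = 37.5339 km
  → nearest: R3 (17.4463 km)
Q3 at 41.0886°N, 72.9548°W:
  R3: √((0.0676·111.32)² + (-0.0587·83.75)²) = √(56.629117 + 24.168285) = 8.9887 km
  R4: √((-0.0678·111.32)² + (-0.2047·83.75)²) = √(56.964696 + 293.903878) = 18.7315 km
  R5: √((0.3486·111.32)² + (0.1934·83.75)²) = √(1505.917433 + 262.350908) = 42.0508 km
  → nearest: R3 (8.9887 km)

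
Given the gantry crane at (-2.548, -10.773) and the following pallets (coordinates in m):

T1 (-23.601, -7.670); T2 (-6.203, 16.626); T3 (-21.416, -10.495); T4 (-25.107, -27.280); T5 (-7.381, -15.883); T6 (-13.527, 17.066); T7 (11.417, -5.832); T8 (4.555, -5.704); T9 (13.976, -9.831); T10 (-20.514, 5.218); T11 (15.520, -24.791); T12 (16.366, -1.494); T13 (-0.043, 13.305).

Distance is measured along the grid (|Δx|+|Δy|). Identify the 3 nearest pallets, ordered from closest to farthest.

T5, T8, T9

Distances from (-2.548, -10.773):
T1: 24.156 m
T2: 31.054 m
T3: 19.146 m
T4: 39.066 m
T5: 9.943 m
T6: 38.818 m
T7: 18.906 m
T8: 12.172 m
T9: 17.466 m
T10: 33.957 m
T11: 32.086 m
T12: 28.193 m
T13: 26.583 m
Sorted: T5 (9.943 m) < T8 (12.172 m) < T9 (17.466 m) < T7 (18.906 m) < T3 (19.146 m) < …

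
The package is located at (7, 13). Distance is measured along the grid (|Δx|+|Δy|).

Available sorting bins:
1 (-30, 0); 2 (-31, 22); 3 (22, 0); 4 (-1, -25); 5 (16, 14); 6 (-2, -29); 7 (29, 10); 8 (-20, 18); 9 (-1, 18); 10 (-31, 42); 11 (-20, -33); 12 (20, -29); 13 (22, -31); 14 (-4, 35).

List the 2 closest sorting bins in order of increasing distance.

5, 9

Distances from (7, 13):
1: 50
2: 47
3: 28
4: 46
5: 10
6: 51
7: 25
8: 32
9: 13
10: 67
11: 73
12: 55
13: 59
14: 33
Sorted: 5 (10) < 9 (13) < 7 (25) < 3 (28) < …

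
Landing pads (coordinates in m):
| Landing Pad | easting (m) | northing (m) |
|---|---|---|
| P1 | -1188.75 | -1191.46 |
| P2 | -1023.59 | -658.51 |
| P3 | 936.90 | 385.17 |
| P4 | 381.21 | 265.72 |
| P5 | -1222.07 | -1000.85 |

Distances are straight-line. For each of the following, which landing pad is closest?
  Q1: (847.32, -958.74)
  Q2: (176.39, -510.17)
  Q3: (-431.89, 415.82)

Q1→P4; Q2→P4; Q3→P4

Q1 at (847.32, -958.74):
  P1: 2049.33 m
  P2: 1894.85 m
  P3: 1346.89 m
  P4: 1310.18 m
  P5: 2069.82 m
  → nearest: P4 (1310.18 m)
Q2 at (176.39, -510.17):
  P1: 1525.70 m
  P2: 1209.11 m
  P3: 1174.74 m
  P4: 802.47 m
  P5: 1482.04 m
  → nearest: P4 (802.47 m)
Q3 at (-431.89, 415.82):
  P1: 1776.57 m
  P2: 1226.50 m
  P3: 1369.13 m
  P4: 826.84 m
  P5: 1622.14 m
  → nearest: P4 (826.84 m)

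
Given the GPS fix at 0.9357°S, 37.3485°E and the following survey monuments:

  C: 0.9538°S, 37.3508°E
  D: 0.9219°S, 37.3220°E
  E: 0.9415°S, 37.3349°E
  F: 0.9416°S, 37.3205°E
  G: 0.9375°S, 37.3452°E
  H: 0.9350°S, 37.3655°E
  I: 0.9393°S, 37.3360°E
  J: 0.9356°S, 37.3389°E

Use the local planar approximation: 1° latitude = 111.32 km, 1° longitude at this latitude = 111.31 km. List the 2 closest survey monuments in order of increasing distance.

Distances from 0.9357°S, 37.3485°E:
C: √((-0.0181·111.32)² + (0.0023·111.31)²) = √(4.059790 + 0.065543) = 2.0311 km
D: √((0.0138·111.32)² + (-0.0265·111.31)²) = √(2.359960 + 8.700819) = 3.3258 km
E: √((-0.0058·111.32)² + (-0.0136·111.31)²) = √(0.416872 + 2.291639) = 1.6458 km
F: √((-0.0059·111.32)² + (-0.0280·111.31)²) = √(0.431370 + 9.713694) = 3.1851 km
G: √((-0.0018·111.32)² + (-0.0033·111.31)²) = √(0.040151 + 0.134926) = 0.4184 km
H: √((0.0007·111.32)² + (0.0170·111.31)²) = √(0.006072 + 3.580686) = 1.8939 km
I: √((-0.0036·111.32)² + (-0.0125·111.31)²) = √(0.160602 + 1.935924) = 1.4479 km
J: √((0.0001·111.32)² + (-0.0096·111.31)²) = √(0.000124 + 1.141855) = 1.0686 km
Sorted: G (0.4184 km) < J (1.0686 km) < I (1.4479 km) < E (1.6458 km) < …

G, J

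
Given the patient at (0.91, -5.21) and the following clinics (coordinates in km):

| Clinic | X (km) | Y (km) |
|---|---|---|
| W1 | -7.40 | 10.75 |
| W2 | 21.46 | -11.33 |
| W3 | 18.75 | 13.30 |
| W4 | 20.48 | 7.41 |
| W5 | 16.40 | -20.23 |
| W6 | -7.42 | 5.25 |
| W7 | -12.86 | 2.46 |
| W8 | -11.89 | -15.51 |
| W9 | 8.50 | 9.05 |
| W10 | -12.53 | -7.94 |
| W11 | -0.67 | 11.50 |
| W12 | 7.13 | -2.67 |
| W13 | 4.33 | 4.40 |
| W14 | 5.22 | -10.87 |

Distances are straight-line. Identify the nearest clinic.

Distances from (0.91, -5.21):
W1: 17.99 km
W2: 21.44 km
W3: 25.71 km
W4: 23.29 km
W5: 21.58 km
W6: 13.37 km
W7: 15.76 km
W8: 16.43 km
W9: 16.15 km
W10: 13.71 km
W11: 16.78 km
W12: 6.72 km
W13: 10.20 km
W14: 7.11 km
Minimum: W12 at 6.72 km.

W12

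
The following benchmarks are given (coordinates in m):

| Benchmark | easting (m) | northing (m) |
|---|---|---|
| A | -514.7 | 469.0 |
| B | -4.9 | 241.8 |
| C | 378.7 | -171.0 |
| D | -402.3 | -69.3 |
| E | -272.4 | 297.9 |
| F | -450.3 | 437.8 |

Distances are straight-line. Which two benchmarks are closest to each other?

A and F

Pairwise distances:
A–B: √((509.8)² + (-227.2)²) = √(259896.040 + 51619.840) = 558.1 m
A–C: √((893.4)² + (-640.0)²) = √(798163.560 + 409600.000) = 1099.0 m
A–D: √((112.4)² + (-538.3)²) = √(12633.760 + 289766.890) = 549.9 m
A–E: √((242.3)² + (-171.1)²) = √(58709.290 + 29275.210) = 296.6 m
A–F: √((64.4)² + (-31.2)²) = √(4147.360 + 973.440) = 71.6 m
B–C: √((383.6)² + (-412.8)²) = √(147148.960 + 170403.840) = 563.5 m
B–D: √((-397.4)² + (-311.1)²) = √(157926.760 + 96783.210) = 504.7 m
B–E: √((-267.5)² + (56.1)²) = √(71556.250 + 3147.210) = 273.3 m
B–F: √((-445.4)² + (196.0)²) = √(198381.160 + 38416.000) = 486.6 m
C–D: √((-781.0)² + (101.7)²) = √(609961.000 + 10342.890) = 787.6 m
C–E: √((-651.1)² + (468.9)²) = √(423931.210 + 219867.210) = 802.4 m
C–F: √((-829.0)² + (608.8)²) = √(687241.000 + 370637.440) = 1028.5 m
D–E: √((129.9)² + (367.2)²) = √(16874.010 + 134835.840) = 389.5 m
D–F: √((-48.0)² + (507.1)²) = √(2304.000 + 257150.410) = 509.4 m
E–F: √((-177.9)² + (139.9)²) = √(31648.410 + 19572.010) = 226.3 m
Closest pair: A–F at 71.6 m.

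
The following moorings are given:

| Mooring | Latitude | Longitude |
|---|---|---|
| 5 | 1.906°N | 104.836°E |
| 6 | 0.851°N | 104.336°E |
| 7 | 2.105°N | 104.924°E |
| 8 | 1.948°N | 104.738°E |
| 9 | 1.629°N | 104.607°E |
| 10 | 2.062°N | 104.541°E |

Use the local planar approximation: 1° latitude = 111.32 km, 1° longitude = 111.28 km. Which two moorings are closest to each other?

5 and 8

Pairwise distances:
5–8: 11.865 km
5–7: 24.221 km
8–10: 25.330 km
7–8: 27.090 km
5–10: 37.138 km
8–9: 38.387 km
5–9: 40.003 km
7–10: 42.888 km
9–10: 48.758 km
7–9: 63.656 km
6–9: 91.707 km
5–6: 129.956 km
6–8: 130.054 km
6–10: 136.725 km
6–7: 154.170 km
Closest pair: 5–8 at 11.865 km.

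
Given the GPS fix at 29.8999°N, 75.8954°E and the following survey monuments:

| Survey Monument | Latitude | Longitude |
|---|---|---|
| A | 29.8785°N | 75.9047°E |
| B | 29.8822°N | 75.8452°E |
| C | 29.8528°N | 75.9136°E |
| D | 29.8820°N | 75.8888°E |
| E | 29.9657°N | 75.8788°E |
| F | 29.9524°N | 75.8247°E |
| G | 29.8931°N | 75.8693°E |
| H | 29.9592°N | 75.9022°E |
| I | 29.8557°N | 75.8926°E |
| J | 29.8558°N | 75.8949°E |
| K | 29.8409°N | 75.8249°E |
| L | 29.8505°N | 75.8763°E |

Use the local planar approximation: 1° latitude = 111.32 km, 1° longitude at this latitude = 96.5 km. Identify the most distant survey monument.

K

Distances from 29.8999°N, 75.8954°E:
A: 2.5457 km
B: 5.2297 km
C: 5.5295 km
D: 2.0919 km
E: 7.4980 km
F: 8.9835 km
G: 2.6299 km
H: 6.6338 km
I: 4.9278 km
J: 4.9094 km
K: 9.4563 km
L: 5.7999 km
Maximum: K at 9.4563 km.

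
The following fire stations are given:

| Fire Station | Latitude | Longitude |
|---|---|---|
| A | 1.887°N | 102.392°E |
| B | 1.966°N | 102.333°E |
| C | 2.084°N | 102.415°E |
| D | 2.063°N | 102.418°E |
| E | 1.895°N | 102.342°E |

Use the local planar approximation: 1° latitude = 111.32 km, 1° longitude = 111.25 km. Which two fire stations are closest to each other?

Pairwise distances:
A–B: √((0.079·111.32)² + (-0.059·111.25)²) = √(77.33936 + 43.08281) = 10.974 km
A–C: √((0.197·111.32)² + (0.023·111.25)²) = √(480.92665 + 6.54720) = 22.079 km
A–D: √((0.176·111.32)² + (0.026·111.25)²) = √(383.85900 + 8.36656) = 19.805 km
A–E: √((0.008·111.32)² + (-0.050·111.25)²) = √(0.79310 + 30.94141) = 5.633 km
B–C: √((0.118·111.32)² + (0.082·111.25)²) = √(172.54819 + 83.22001) = 15.993 km
B–D: √((0.097·111.32)² + (0.085·111.25)²) = √(116.59767 + 89.42066) = 14.353 km
B–E: √((-0.071·111.32)² + (0.009·111.25)²) = √(62.46879 + 1.00250) = 7.967 km
C–D: √((-0.021·111.32)² + (0.003·111.25)²) = √(5.46493 + 0.11139) = 2.361 km
C–E: √((-0.189·111.32)² + (-0.073·111.25)²) = √(442.65972 + 65.95470) = 22.552 km
D–E: √((-0.168·111.32)² + (-0.076·111.25)²) = √(349.75583 + 71.48703) = 20.524 km
Closest pair: C–D at 2.361 km.

C and D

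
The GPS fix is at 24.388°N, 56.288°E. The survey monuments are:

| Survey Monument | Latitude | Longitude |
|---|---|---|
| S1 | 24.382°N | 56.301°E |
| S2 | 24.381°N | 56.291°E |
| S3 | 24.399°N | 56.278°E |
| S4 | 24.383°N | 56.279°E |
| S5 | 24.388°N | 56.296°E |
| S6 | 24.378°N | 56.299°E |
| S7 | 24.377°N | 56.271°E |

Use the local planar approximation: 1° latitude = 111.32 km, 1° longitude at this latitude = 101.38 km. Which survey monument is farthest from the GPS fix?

S7

Distances from 24.388°N, 56.288°E:
S1: 1.478 km
S2: 0.836 km
S3: 1.590 km
S4: 1.069 km
S5: 0.811 km
S6: 1.576 km
S7: 2.114 km
Maximum: S7 at 2.114 km.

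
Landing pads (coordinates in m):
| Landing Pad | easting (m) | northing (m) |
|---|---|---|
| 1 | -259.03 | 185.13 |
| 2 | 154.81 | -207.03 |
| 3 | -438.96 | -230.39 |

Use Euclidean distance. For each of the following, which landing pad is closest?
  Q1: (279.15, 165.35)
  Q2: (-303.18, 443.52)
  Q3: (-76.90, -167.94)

Q1 at (279.15, 165.35):
  1: √((-538.18)² + (19.78)²) = √(289637.7124 + 391.2484) = 538.54 m
  2: √((-124.34)² + (-372.38)²) = √(15460.4356 + 138666.8644) = 392.59 m
  3: √((-718.11)² + (-395.74)²) = √(515681.9721 + 156610.1476) = 819.93 m
  → nearest: 2 (392.59 m)
Q2 at (-303.18, 443.52):
  1: √((44.15)² + (-258.39)²) = √(1949.2225 + 66765.3921) = 262.13 m
  2: √((457.99)² + (-650.55)²) = √(209754.8401 + 423215.3025) = 795.59 m
  3: √((-135.78)² + (-673.91)²) = √(18436.2084 + 454154.6881) = 687.45 m
  → nearest: 1 (262.13 m)
Q3 at (-76.90, -167.94):
  1: √((-182.13)² + (353.07)²) = √(33171.3369 + 124658.4249) = 397.28 m
  2: √((231.71)² + (-39.09)²) = √(53689.5241 + 1528.0281) = 234.98 m
  3: √((-362.06)² + (-62.45)²) = √(131087.4436 + 3900.0025) = 367.41 m
  → nearest: 2 (234.98 m)

Q1→2; Q2→1; Q3→2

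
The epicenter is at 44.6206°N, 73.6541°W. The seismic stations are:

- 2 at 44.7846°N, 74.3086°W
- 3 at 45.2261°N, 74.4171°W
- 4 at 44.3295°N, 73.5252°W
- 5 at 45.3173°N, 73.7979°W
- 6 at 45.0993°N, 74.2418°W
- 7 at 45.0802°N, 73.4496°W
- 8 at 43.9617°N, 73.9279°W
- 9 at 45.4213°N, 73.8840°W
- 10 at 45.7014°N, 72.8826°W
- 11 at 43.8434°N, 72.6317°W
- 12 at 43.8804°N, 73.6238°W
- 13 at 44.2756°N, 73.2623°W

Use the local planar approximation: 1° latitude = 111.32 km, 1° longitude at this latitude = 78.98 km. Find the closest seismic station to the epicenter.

Distances from 44.6206°N, 73.6541°W:
2: 54.8216 km
3: 90.4147 km
4: 33.9668 km
5: 78.3838 km
6: 70.6697 km
7: 53.6515 km
8: 76.4700 km
9: 90.9646 km
10: 134.8646 km
11: 118.3460 km
12: 82.4338 km
13: 49.3207 km
Minimum: 4 at 33.9668 km.

4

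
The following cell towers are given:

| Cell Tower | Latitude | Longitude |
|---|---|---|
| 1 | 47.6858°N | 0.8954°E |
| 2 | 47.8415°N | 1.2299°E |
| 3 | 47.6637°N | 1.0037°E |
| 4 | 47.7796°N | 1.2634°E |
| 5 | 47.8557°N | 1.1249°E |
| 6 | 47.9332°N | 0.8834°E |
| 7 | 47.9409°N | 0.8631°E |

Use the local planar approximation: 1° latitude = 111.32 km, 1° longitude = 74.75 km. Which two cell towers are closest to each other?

Pairwise distances:
1–2: 30.4238 km
1–3: 8.4610 km
1–4: 29.4231 km
1–5: 25.5345 km
1–6: 27.5552 km
1–7: 28.5002 km
2–3: 26.0316 km
2–4: 7.3316 km
2–5: 8.0063 km
2–6: 27.8399 km
2–7: 29.5669 km
3–4: 23.3090 km
3–5: 23.2143 km
3–6: 31.3195 km
3–7: 32.5986 km
4–5: 13.3771 km
4–6: 33.1544 km
4–7: 34.8965 km
5–6: 20.0077 km
5–7: 21.7468 km
6–7: 1.7428 km
Closest pair: 6–7 at 1.7428 km.

6 and 7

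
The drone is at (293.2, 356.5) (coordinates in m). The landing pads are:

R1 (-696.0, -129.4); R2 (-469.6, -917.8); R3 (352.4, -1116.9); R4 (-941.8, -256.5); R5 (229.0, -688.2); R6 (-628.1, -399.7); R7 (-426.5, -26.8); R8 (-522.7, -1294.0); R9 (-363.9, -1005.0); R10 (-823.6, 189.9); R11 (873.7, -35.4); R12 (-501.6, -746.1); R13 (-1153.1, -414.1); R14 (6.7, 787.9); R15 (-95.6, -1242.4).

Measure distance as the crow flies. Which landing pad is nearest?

R14

Distances from (293.2, 356.5):
R1: 1102.1 m
R2: 1485.2 m
R3: 1474.6 m
R4: 1378.8 m
R5: 1046.7 m
R6: 1191.9 m
R7: 815.4 m
R8: 1841.2 m
R9: 1511.8 m
R10: 1129.2 m
R11: 700.4 m
R12: 1359.2 m
R13: 1638.8 m
R14: 517.9 m
R15: 1645.5 m
Minimum: R14 at 517.9 m.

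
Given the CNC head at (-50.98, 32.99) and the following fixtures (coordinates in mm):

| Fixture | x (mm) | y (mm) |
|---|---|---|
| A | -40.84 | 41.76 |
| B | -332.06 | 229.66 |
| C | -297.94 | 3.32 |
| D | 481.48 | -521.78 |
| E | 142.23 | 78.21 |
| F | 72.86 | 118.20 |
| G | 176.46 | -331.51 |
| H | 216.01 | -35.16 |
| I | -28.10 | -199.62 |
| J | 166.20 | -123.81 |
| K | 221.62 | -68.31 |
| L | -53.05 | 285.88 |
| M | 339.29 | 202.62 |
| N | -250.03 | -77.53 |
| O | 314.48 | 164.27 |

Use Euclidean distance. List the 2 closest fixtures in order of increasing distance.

Distances from (-50.98, 32.99):
A: 13.41 mm
B: 343.05 mm
C: 248.74 mm
D: 768.95 mm
E: 198.43 mm
F: 150.32 mm
G: 429.64 mm
H: 275.55 mm
I: 233.73 mm
J: 267.87 mm
K: 290.81 mm
L: 252.90 mm
M: 425.54 mm
N: 227.67 mm
O: 388.32 mm
Sorted: A (13.41 mm) < F (150.32 mm) < E (198.43 mm) < N (227.67 mm) < …

A, F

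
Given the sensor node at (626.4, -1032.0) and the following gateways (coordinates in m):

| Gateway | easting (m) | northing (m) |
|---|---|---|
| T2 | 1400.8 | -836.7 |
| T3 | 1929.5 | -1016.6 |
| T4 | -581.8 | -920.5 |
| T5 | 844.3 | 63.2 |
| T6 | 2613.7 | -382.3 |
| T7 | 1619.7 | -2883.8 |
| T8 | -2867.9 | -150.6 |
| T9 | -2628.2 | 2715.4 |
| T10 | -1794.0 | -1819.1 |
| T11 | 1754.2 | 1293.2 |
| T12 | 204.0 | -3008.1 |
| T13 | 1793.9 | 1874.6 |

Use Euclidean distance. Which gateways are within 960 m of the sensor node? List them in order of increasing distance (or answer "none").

Distances from (626.4, -1032.0):
T2: √((774.4)² + (195.3)²) = √(599695.360 + 38142.090) = 798.6 m
T3: √((1303.1)² + (15.4)²) = √(1698069.610 + 237.160) = 1303.2 m
T4: √((-1208.2)² + (111.5)²) = √(1459747.240 + 12432.250) = 1213.3 m
T5: √((217.9)² + (1095.2)²) = √(47480.410 + 1199463.040) = 1116.7 m
T6: √((1987.3)² + (649.7)²) = √(3949361.290 + 422110.090) = 2090.8 m
T7: √((993.3)² + (-1851.8)²) = √(986644.890 + 3429163.240) = 2101.4 m
T8: √((-3494.3)² + (881.4)²) = √(12210132.490 + 776865.960) = 3603.7 m
T9: √((-3254.6)² + (3747.4)²) = √(10592421.160 + 14043006.760) = 4963.4 m
T10: √((-2420.4)² + (-787.1)²) = √(5858336.160 + 619526.410) = 2545.2 m
T11: √((1127.8)² + (2325.2)²) = √(1271932.840 + 5406555.040) = 2584.3 m
T12: √((-422.4)² + (-1976.1)²) = √(178421.760 + 3904971.210) = 2020.7 m
T13: √((1167.5)² + (2906.6)²) = √(1363056.250 + 8448323.560) = 3132.3 m
Threshold 960 m: T2 (798.6 m) is within range.

T2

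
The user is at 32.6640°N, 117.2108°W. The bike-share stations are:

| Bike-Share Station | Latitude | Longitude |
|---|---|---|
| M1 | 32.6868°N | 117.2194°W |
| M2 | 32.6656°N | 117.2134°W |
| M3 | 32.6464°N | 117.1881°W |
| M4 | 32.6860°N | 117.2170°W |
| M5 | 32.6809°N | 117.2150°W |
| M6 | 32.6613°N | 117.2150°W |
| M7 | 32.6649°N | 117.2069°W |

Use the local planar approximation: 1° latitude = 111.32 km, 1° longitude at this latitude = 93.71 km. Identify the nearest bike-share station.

Distances from 32.6640°N, 117.2108°W:
M1: √((0.0228·111.32)² + (-0.0086·93.71)²) = √(6.441931 + 0.649484) = 2.6630 km
M2: √((0.0016·111.32)² + (-0.0026·93.71)²) = √(0.031724 + 0.059363) = 0.3018 km
M3: √((-0.0176·111.32)² + (0.0227·93.71)²) = √(3.838590 + 4.525052) = 2.8920 km
M4: √((0.0220·111.32)² + (-0.0062·93.71)²) = √(5.997797 + 0.337563) = 2.5170 km
M5: √((0.0169·111.32)² + (-0.0042·93.71)²) = √(3.539320 + 0.154907) = 1.9220 km
M6: √((-0.0027·111.32)² + (-0.0042·93.71)²) = √(0.090339 + 0.154907) = 0.4952 km
M7: √((0.0009·111.32)² + (0.0039·93.71)²) = √(0.010038 + 0.133568) = 0.3790 km
Minimum: M2 at 0.3018 km.

M2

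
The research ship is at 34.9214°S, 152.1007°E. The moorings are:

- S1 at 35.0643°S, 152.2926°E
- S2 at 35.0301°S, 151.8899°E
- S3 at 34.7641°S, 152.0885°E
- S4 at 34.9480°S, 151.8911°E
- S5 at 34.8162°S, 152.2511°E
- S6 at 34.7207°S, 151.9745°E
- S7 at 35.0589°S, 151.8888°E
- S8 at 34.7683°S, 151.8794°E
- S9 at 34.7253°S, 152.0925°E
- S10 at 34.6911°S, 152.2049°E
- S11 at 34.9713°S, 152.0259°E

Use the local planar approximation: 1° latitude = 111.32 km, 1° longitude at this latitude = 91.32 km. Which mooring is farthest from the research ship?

S10

Distances from 34.9214°S, 152.1007°E:
S1: 23.6676 km
S2: 22.7375 km
S3: 17.5460 km
S4: 19.3684 km
S5: 18.0494 km
S6: 25.1392 km
S7: 24.6726 km
S8: 26.4363 km
S9: 21.8427 km
S10: 27.3460 km
S11: 8.8043 km
Maximum: S10 at 27.3460 km.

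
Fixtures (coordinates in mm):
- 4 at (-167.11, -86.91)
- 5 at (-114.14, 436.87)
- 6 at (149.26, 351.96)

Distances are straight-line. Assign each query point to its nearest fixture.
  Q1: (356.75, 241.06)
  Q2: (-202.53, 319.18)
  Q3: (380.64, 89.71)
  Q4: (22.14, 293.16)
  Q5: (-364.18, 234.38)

Q1 at (356.75, 241.06):
  4: 618.06 mm
  5: 509.98 mm
  6: 235.27 mm
  → nearest: 6 (235.27 mm)
Q2 at (-202.53, 319.18):
  4: 407.63 mm
  5: 147.19 mm
  6: 353.31 mm
  → nearest: 5 (147.19 mm)
Q3 at (380.64, 89.71):
  4: 575.52 mm
  5: 604.42 mm
  6: 349.73 mm
  → nearest: 6 (349.73 mm)
Q4 at (22.14, 293.16):
  4: 424.58 mm
  5: 198.05 mm
  6: 140.06 mm
  → nearest: 6 (140.06 mm)
Q5 at (-364.18, 234.38):
  4: 376.91 mm
  5: 321.75 mm
  6: 526.73 mm
  → nearest: 5 (321.75 mm)

Q1→6; Q2→5; Q3→6; Q4→6; Q5→5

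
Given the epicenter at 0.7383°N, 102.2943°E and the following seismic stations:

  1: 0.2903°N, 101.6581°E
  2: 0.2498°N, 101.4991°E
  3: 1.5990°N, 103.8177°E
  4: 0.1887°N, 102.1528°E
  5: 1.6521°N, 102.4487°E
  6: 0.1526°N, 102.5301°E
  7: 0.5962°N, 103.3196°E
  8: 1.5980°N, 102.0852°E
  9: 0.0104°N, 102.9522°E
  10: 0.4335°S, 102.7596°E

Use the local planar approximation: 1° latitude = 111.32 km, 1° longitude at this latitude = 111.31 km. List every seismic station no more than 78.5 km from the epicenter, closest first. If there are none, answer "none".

4, 6

Distances from 0.7383°N, 102.2943°E:
1: √((-0.4480·111.32)² + (-0.6362·111.31)²) = √(2487.152548 + 5014.823993) = 86.6140 km
2: √((-0.4885·111.32)² + (-0.7952·111.31)²) = √(2957.164823 + 7834.677212) = 103.8838 km
3: √((0.8607·111.32)² + (1.5234·111.31)²) = √(9180.154731 + 28753.867558) = 194.7666 km
4: √((-0.5496·111.32)² + (-0.1415·111.31)²) = √(3743.172516 + 248.073998) = 63.1763 km
5: √((0.9138·111.32)² + (0.1544·111.31)²) = √(10347.816121 + 295.367670) = 103.1658 km
6: √((-0.5857·111.32)² + (0.2358·111.31)²) = √(4251.056170 + 688.899655) = 70.2848 km
7: √((-0.1421·111.32)² + (1.0253·111.31)²) = √(250.227220 + 13024.776516) = 115.2172 km
8: √((0.8597·111.32)² + (-0.2091·111.31)²) = √(9158.835289 + 541.721948) = 98.4914 km
9: √((-0.7279·111.32)² + (0.6579·111.31)²) = √(6565.833026 + 5362.757245) = 109.2181 km
10: √((-1.1718·111.32)² + (0.4653·111.31)²) = √(17015.839586 + 2682.467510) = 140.3507 km
Threshold 78.5 km: 4 (63.1763 km), 6 (70.2848 km) are within range.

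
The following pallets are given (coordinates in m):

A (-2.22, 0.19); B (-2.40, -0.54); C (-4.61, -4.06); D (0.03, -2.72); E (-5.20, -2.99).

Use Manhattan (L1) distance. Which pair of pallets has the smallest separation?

Pairwise distances:
A–B: 0.91 m
A–C: 6.64 m
A–D: 5.16 m
A–E: 6.16 m
B–C: 5.73 m
B–D: 4.61 m
B–E: 5.25 m
C–D: 5.98 m
C–E: 1.66 m
D–E: 5.50 m
Closest pair: A–B at 0.91 m.

A and B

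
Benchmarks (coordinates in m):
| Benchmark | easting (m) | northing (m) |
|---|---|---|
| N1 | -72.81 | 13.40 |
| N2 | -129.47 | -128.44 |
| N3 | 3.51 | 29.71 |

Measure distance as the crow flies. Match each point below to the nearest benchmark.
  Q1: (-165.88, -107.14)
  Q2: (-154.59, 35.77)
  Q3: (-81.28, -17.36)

Q1→N2; Q2→N1; Q3→N1

Q1 at (-165.88, -107.14):
  N1: √((93.07)² + (120.54)²) = √(8662.0249 + 14529.8916) = 152.29 m
  N2: √((36.41)² + (-21.30)²) = √(1325.6881 + 453.6900) = 42.18 m
  N3: √((169.39)² + (136.85)²) = √(28692.9721 + 18727.9225) = 217.76 m
  → nearest: N2 (42.18 m)
Q2 at (-154.59, 35.77):
  N1: √((81.78)² + (-22.37)²) = √(6687.9684 + 500.4169) = 84.78 m
  N2: √((25.12)² + (-164.21)²) = √(631.0144 + 26964.9241) = 166.12 m
  N3: √((158.10)² + (-6.06)²) = √(24995.6100 + 36.7236) = 158.22 m
  → nearest: N1 (84.78 m)
Q3 at (-81.28, -17.36):
  N1: √((8.47)² + (30.76)²) = √(71.7409 + 946.1776) = 31.90 m
  N2: √((-48.19)² + (-111.08)²) = √(2322.2761 + 12338.7664) = 121.08 m
  N3: √((84.79)² + (47.07)²) = √(7189.3441 + 2215.5849) = 96.98 m
  → nearest: N1 (31.90 m)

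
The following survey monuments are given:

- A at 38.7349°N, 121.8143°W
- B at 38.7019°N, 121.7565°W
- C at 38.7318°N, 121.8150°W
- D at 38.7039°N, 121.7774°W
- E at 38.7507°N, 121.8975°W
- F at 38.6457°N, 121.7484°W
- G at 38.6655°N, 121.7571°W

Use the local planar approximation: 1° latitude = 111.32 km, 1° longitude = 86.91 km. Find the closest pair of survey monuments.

Pairwise distances:
A–B: 6.2233 km
A–C: 0.3504 km
A–D: 4.7110 km
A–E: 7.4418 km
A–F: 11.4631 km
A–G: 9.1869 km
B–C: 6.0769 km
B–D: 1.8300 km
B–E: 13.4044 km
B–F: 6.2957 km
B–G: 4.0524 km
C–D: 4.5083 km
C–E: 7.4724 km
C–F: 11.1968 km
C–G: 8.9327 km
D–E: 11.6658 km
D–F: 6.9518 km
D–G: 4.6245 km
E–F: 17.4511 km
E–G: 15.4547 km
F–G: 2.3302 km
Closest pair: A–C at 0.3504 km.

A and C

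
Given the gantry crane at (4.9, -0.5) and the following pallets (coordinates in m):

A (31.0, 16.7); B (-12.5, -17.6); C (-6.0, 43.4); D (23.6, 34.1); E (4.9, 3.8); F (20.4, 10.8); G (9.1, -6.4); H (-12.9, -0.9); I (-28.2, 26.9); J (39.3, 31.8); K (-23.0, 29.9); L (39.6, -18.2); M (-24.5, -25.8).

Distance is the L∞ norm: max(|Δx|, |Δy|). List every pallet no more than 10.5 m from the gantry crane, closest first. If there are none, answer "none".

E, G

Distances from (4.9, -0.5):
A: 26.1 m
B: 17.4 m
C: 43.9 m
D: 34.6 m
E: 4.3 m
F: 15.5 m
G: 5.9 m
H: 17.8 m
I: 33.1 m
J: 34.4 m
K: 30.4 m
L: 34.7 m
M: 29.4 m
Threshold 10.5 m: E (4.3 m), G (5.9 m) are within range.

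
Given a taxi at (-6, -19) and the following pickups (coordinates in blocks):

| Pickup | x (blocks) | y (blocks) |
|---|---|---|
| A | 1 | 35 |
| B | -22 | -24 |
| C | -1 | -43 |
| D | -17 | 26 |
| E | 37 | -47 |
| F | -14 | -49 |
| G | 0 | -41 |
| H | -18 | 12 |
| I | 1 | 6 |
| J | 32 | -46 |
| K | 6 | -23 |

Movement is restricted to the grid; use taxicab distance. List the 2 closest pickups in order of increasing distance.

K, B

Distances from (-6, -19):
A: 61 blocks
B: 21 blocks
C: 29 blocks
D: 56 blocks
E: 71 blocks
F: 38 blocks
G: 28 blocks
H: 43 blocks
I: 32 blocks
J: 65 blocks
K: 16 blocks
Sorted: K (16 blocks) < B (21 blocks) < G (28 blocks) < C (29 blocks) < …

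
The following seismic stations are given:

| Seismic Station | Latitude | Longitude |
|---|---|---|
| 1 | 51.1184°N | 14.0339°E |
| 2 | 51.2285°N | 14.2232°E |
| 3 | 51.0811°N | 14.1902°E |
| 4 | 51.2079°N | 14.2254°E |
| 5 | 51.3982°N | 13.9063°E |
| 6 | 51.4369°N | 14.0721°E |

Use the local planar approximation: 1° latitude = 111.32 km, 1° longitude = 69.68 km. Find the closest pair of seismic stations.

2 and 4

Pairwise distances:
2–4: 2.2983 km
1–3: 11.6557 km
5–6: 12.3300 km
3–4: 14.3269 km
2–3: 16.5689 km
1–4: 16.6529 km
1–2: 18.0057 km
2–6: 25.4765 km
4–6: 27.6398 km
2–5: 29.0597 km
4–5: 30.7109 km
1–5: 32.3915 km
1–6: 35.5552 km
3–6: 40.4535 km
3–5: 40.4647 km
Closest pair: 2–4 at 2.2983 km.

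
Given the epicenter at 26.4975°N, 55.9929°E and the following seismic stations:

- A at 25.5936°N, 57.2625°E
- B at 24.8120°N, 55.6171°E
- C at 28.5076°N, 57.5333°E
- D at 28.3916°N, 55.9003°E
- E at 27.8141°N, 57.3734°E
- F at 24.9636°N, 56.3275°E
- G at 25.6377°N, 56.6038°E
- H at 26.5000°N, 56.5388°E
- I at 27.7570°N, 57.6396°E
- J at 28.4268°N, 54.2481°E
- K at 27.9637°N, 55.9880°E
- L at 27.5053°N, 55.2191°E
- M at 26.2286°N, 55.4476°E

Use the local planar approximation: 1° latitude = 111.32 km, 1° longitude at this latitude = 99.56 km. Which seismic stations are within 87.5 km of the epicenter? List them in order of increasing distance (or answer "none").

H, M

Distances from 26.4975°N, 55.9929°E:
A: 161.5615 km
B: 191.3239 km
C: 271.2756 km
D: 211.0527 km
E: 200.9265 km
F: 173.9729 km
G: 113.4028 km
H: 54.3505 km
I: 215.7227 km
J: 276.2281 km
K: 163.2181 km
L: 136.0930 km
M: 61.9956 km
Threshold 87.5 km: H (54.3505 km), M (61.9956 km) are within range.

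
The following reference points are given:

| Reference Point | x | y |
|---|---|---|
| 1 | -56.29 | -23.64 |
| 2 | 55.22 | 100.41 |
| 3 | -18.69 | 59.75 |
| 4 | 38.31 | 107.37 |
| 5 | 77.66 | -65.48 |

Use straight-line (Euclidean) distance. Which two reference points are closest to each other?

2 and 4

Pairwise distances:
2–4: 18.29
3–4: 74.27
2–3: 84.36
1–3: 91.47
1–5: 140.33
3–5: 158.01
1–4: 161.59
1–2: 166.80
2–5: 167.40
4–5: 177.27
Closest pair: 2–4 at 18.29.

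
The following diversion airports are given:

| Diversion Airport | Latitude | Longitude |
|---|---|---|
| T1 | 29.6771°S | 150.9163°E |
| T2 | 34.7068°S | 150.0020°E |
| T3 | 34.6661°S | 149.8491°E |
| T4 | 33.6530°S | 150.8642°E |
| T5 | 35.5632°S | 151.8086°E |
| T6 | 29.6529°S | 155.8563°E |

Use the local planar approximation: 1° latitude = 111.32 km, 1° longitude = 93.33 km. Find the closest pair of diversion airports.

Pairwise distances:
T2–T3: 14.9721 km
T2–T4: 142.2557 km
T3–T4: 147.2904 km
T2–T5: 193.6956 km
T3–T5: 208.3703 km
T4–T5: 230.1870 km
T1–T4: 442.6239 km
T1–T6: 461.0581 km
T1–T3: 564.2362 km
T1–T2: 566.3713 km
T4–T6: 644.4834 km
T1–T5: 660.5116 km
T5–T6: 758.6761 km
T2–T6: 784.2525 km
T3–T6: 791.0576 km
Closest pair: T2–T3 at 14.9721 km.

T2 and T3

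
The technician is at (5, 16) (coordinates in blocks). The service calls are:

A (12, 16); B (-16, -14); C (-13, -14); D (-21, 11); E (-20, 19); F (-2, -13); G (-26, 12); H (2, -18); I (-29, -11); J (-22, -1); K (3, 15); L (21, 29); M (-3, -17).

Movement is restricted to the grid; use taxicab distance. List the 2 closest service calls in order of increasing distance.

K, A

Distances from (5, 16):
A: |7| + |0| = 7 + 0 = 7 blocks
B: |-21| + |-30| = 21 + 30 = 51 blocks
C: |-18| + |-30| = 18 + 30 = 48 blocks
D: |-26| + |-5| = 26 + 5 = 31 blocks
E: |-25| + |3| = 25 + 3 = 28 blocks
F: |-7| + |-29| = 7 + 29 = 36 blocks
G: |-31| + |-4| = 31 + 4 = 35 blocks
H: |-3| + |-34| = 3 + 34 = 37 blocks
I: |-34| + |-27| = 34 + 27 = 61 blocks
J: |-27| + |-17| = 27 + 17 = 44 blocks
K: |-2| + |-1| = 2 + 1 = 3 blocks
L: |16| + |13| = 16 + 13 = 29 blocks
M: |-8| + |-33| = 8 + 33 = 41 blocks
Sorted: K (3 blocks) < A (7 blocks) < E (28 blocks) < L (29 blocks) < …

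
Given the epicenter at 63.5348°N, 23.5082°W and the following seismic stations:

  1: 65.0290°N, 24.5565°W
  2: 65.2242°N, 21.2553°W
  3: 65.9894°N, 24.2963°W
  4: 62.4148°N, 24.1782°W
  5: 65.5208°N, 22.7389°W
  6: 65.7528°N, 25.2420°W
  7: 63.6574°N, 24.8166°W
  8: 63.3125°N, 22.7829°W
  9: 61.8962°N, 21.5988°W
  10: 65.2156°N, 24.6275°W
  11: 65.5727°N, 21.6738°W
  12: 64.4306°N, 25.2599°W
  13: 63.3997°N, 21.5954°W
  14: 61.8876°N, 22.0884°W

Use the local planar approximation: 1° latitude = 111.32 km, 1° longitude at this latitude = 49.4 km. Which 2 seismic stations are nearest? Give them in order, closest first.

8, 7

Distances from 63.5348°N, 23.5082°W:
1: √((1.4942·111.32)² + (-1.0483·49.4)²) = √(27667.113994 + 2681.791867) = 174.2094 km
2: √((1.6894·111.32)² + (2.2529·49.4)²) = √(35368.071105 + 12386.189721) = 218.5275 km
3: √((2.4546·111.32)² + (-0.7881·49.4)²) = √(74663.415863 + 1515.711525) = 276.0057 km
4: √((-1.1200·111.32)² + (-0.6700·49.4)²) = √(15544.703427 + 1095.477604) = 128.9968 km
5: √((1.9860·111.32)² + (0.7693·49.4)²) = √(48877.038486 + 1444.259932) = 224.3241 km
6: √((2.2180·111.32)² + (-1.7338·49.4)²) = √(60963.441948 + 7335.874536) = 261.3414 km
7: √((0.1226·111.32)² + (-1.3084·49.4)²) = √(186.263318 + 4177.678054) = 66.0601 km
8: √((-0.2223·111.32)² + (0.7253·49.4)²) = √(612.386095 + 1283.776001) = 43.5449 km
9: √((-1.6386·111.32)² + (1.9094·49.4)²) = √(33273.025770 + 8897.084889) = 205.3536 km
10: √((1.6808·111.32)² + (-1.1193·49.4)²) = √(35008.900720 + 3057.362295) = 195.1058 km
11: √((2.0379·111.32)² + (1.8344·49.4)²) = √(51465.018585 + 8211.868407) = 244.2885 km
12: √((0.8958·111.32)² + (-1.7517·49.4)²) = √(9944.169345 + 7488.129695) = 132.0314 km
13: √((-0.1351·111.32)² + (1.9128·49.4)²) = √(226.181507 + 8928.798539) = 95.6817 km
14: √((-1.6472·111.32)² + (1.4198·49.4)²) = √(33623.201443 + 4919.355877) = 196.3226 km
Sorted: 8 (43.5449 km) < 7 (66.0601 km) < 13 (95.6817 km) < 4 (128.9968 km) < …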